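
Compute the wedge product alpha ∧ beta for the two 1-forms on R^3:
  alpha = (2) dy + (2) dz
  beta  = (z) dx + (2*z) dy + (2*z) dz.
alpha ∧ beta = (-2*z) dx ∧ dy + (-2*z) dx ∧ dz

Distribute the wedge, using dx_i ∧ dx_j = -dx_j ∧ dx_i and dx_i ∧ dx_i = 0. For each pair (i, j) with i < j, the coefficient of dx_i ∧ dx_j in alpha ∧ beta is (alpha_i * beta_j - alpha_j * beta_i). Collecting: alpha ∧ beta = (-2*z) dx ∧ dy + (-2*z) dx ∧ dz.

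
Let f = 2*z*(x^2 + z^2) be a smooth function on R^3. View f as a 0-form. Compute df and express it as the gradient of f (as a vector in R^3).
df = (4*x*z) dx + (0) dy + (2*x^2 + 6*z^2) dz; grad f = (4*x*z, 0, 2*x^2 + 6*z^2)

For a 0-form f, d f = (∂f/∂x) dx + (∂f/∂y) dy + (∂f/∂z) dz. The components of the vector representation are exactly the entries of grad f in Cartesian coordinates:
  ∂f/∂x = 4*x*z
  ∂f/∂y = 0
  ∂f/∂z = 2*x^2 + 6*z^2.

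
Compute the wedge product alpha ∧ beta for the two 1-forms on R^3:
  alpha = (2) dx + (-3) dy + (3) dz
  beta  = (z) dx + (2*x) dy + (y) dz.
alpha ∧ beta = (4*x + 3*z) dx ∧ dy + (2*y - 3*z) dx ∧ dz + (-6*x - 3*y) dy ∧ dz

Distribute the wedge, using dx_i ∧ dx_j = -dx_j ∧ dx_i and dx_i ∧ dx_i = 0. For each pair (i, j) with i < j, the coefficient of dx_i ∧ dx_j in alpha ∧ beta is (alpha_i * beta_j - alpha_j * beta_i). Collecting: alpha ∧ beta = (4*x + 3*z) dx ∧ dy + (2*y - 3*z) dx ∧ dz + (-6*x - 3*y) dy ∧ dz.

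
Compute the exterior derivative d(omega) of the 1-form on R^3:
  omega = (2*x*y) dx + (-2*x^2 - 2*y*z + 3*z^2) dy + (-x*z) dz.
d(omega) = (-6*x) dx ∧ dy + (-z) dx ∧ dz + (2*y - 6*z) dy ∧ dz

For a 1-form omega = sum_i f_i dx_i, the exterior derivative is
  d(omega) = sum_{i < j} (∂f_j/∂x_i - ∂f_i/∂x_j) dx_i ∧ dx_j.
  coefficient of dx ∧ dy: ∂f_2/∂x - ∂f_1/∂y = ∂(-2*x^2 - 2*y*z + 3*z^2)/∂x - ∂(2*x*y)/∂y = -6*x
  coefficient of dx ∧ dz: ∂f_3/∂x - ∂f_1/∂z = ∂(-x*z)/∂x - ∂(2*x*y)/∂z = -z
  coefficient of dy ∧ dz: ∂f_3/∂y - ∂f_2/∂z = ∂(-x*z)/∂y - ∂(-2*x^2 - 2*y*z + 3*z^2)/∂z = 2*y - 6*z
Assembling: d(omega) = (-6*x) dx ∧ dy + (-z) dx ∧ dz + (2*y - 6*z) dy ∧ dz.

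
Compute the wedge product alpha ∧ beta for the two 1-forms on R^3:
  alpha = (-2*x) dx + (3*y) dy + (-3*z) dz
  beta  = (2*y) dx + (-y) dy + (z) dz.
alpha ∧ beta = (2*y*(x - 3*y)) dx ∧ dy + (2*z*(-x + 3*y)) dx ∧ dz

Distribute the wedge, using dx_i ∧ dx_j = -dx_j ∧ dx_i and dx_i ∧ dx_i = 0. For each pair (i, j) with i < j, the coefficient of dx_i ∧ dx_j in alpha ∧ beta is (alpha_i * beta_j - alpha_j * beta_i). Collecting: alpha ∧ beta = (2*y*(x - 3*y)) dx ∧ dy + (2*z*(-x + 3*y)) dx ∧ dz.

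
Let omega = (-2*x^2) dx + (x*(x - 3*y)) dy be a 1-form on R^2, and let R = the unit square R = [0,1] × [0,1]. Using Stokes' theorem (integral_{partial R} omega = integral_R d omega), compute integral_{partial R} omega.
integral_(partial R) omega = -1/2

Stokes: integral_partial_R omega = integral_R d omega with d omega = (∂Q/∂x - ∂P/∂y) dx ∧ dy.
  ∂Q/∂x = 2*x - 3*y
  ∂P/∂y = 0
  integrand = ∂Q/∂x - ∂P/∂y = 2*x - 3*y.
Integrating over R: integral_0^1 integral_0^1 (2*x - 3*y) dx dy = -1/2.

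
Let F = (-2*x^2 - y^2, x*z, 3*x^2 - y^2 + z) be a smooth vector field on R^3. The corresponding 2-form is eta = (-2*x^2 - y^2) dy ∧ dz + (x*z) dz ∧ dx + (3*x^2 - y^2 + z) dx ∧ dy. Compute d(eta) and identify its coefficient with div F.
d(eta) = (1 - 4*x) dx ∧ dy ∧ dz; div F = 1 - 4*x

For a 2-form in R^3 of the form above, applying d gives a 3-form with coefficient ∂P/∂x + ∂Q/∂y + ∂R/∂z:
  ∂P/∂x = -4*x
  ∂Q/∂y = 0
  ∂R/∂z = 1
Sum = 1 - 4*x, which is exactly div F.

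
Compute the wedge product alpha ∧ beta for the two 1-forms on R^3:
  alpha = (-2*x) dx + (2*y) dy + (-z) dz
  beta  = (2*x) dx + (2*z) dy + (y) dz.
alpha ∧ beta = (-4*x*(y + z)) dx ∧ dy + (2*x*(-y + z)) dx ∧ dz + (2*y^2 + 2*z^2) dy ∧ dz

Distribute the wedge, using dx_i ∧ dx_j = -dx_j ∧ dx_i and dx_i ∧ dx_i = 0. For each pair (i, j) with i < j, the coefficient of dx_i ∧ dx_j in alpha ∧ beta is (alpha_i * beta_j - alpha_j * beta_i). Collecting: alpha ∧ beta = (-4*x*(y + z)) dx ∧ dy + (2*x*(-y + z)) dx ∧ dz + (2*y^2 + 2*z^2) dy ∧ dz.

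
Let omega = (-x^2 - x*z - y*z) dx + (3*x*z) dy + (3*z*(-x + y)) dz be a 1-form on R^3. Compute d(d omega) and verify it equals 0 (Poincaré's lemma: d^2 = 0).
d(d omega) = 0

Step 1: d omega = sum_{i<j} (∂f_j/∂x_i - ∂f_i/∂x_j) dx_i ∧ dx_j:
  coeff of dx ∧ dy: 4*z
  coeff of dx ∧ dz: x + y - 3*z
  coeff of dy ∧ dz: -3*x + 3*z
Step 2: Apply d again to each 2-form coefficient. The only possible 3-form in R^3 is dx ∧ dy ∧ dz, with coefficient
  ∂(coeff of dy∧dz)/∂x - ∂(coeff of dx∧dz)/∂y + ∂(coeff of dx∧dy)/∂z
  = ∂/∂x (-3*x + 3*z) - ∂/∂y (x + y - 3*z) + ∂/∂z (4*z).
Each of these terms simplifies to sums of mixed partials that cancel in pairs. The result is 0 (by equality of mixed partials for smooth functions — Schwarz / Clairaut).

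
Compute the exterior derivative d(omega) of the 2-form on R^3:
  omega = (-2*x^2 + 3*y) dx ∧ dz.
d(omega) = (-3) dx ∧ dy ∧ dz

For a 2-form omega = sum_{i<j} g_{ij} dx_i ∧ dx_j, the exterior derivative is
  d(omega) = sum_{i<j} d(g_{ij}) ∧ dx_i ∧ dx_j = sum_{i<j, k} (∂g_{ij}/∂x_k) dx_k ∧ dx_i ∧ dx_j.
Expand each term, using dx_k ∧ dx_i ∧ dx_j = sgn(permutation) dx_{(a)} ∧ dx_{(b)} ∧ dx_{(c)} with (a < b < c) sorted:
  d(-2*x^2 + 3*y) includes (∂/∂y)(-2*x^2 + 3*y) dy = (3) dy, which multiplied by dx ∧ dz gives (-3) dx ∧ dy ∧ dz
Collecting like 3-forms: d(omega) = (-3) dx ∧ dy ∧ dz.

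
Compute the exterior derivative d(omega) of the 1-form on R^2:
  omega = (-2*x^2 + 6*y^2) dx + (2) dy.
d(omega) = (-12*y) dx ∧ dy

For a 1-form omega = sum_i f_i dx_i, the exterior derivative is
  d(omega) = sum_{i < j} (∂f_j/∂x_i - ∂f_i/∂x_j) dx_i ∧ dx_j.
  coefficient of dx ∧ dy: ∂f_2/∂x - ∂f_1/∂y = ∂(2)/∂x - ∂(-2*x^2 + 6*y^2)/∂y = -12*y
Assembling: d(omega) = (-12*y) dx ∧ dy.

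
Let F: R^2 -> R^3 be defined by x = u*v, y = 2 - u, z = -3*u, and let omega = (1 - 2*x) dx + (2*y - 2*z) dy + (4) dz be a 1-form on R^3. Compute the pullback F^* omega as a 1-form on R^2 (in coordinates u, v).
F^* omega = (-2*u*v^2 - 4*u + v - 16) du + (u*(-2*u*v + 1)) dv

Using F^*(f dg) = (f ∘ F) d(g ∘ F), substitute each coordinate x_i by F_i(u, v) in f_i, and replace dx_i by d F_i = (∂F_i/∂u) du + (∂F_i/∂v) dv.
  For the x component: f_1(F) = -2*u*v + 1; d F_1 = (v) du + (u) dv
  For the y component: f_2(F) = 4*u + 4; d F_2 = (-1) du + (0) dv
  For the z component: f_3(F) = 4; d F_3 = (-3) du + (0) dv
Combining and collecting du, dv coefficients:
  coeff of du: -2*u*v^2 - 4*u + v - 16
  coeff of dv: u*(-2*u*v + 1)
F^* omega = (-2*u*v^2 - 4*u + v - 16) du + (u*(-2*u*v + 1)) dv.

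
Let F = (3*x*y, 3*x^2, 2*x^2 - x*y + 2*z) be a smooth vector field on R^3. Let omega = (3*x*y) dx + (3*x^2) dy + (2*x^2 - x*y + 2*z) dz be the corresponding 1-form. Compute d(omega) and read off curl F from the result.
d(omega) = (-x) dy ∧ dz + (-4*x + y) dz ∧ dx + (3*x) dx ∧ dy; curl F = (-x, -4*x + y, 3*x)

d omega = sum_{i<j} (∂f_j/∂x_i - ∂f_i/∂x_j) dx_i ∧ dx_j. Under the identification (dy ∧ dz, dz ∧ dx, dx ∧ dy) ↔ (e_x, e_y, e_z), the coefficients are exactly the components of curl F. Compute:
  ∂R/∂y - ∂Q/∂z = (-x) - (0) = -x
  ∂P/∂z - ∂R/∂x = (0) - (4*x - y) = -4*x + y
  ∂Q/∂x - ∂P/∂y = (6*x) - (3*x) = 3*x.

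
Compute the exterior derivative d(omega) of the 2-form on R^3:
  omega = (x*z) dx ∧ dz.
d(omega) = 0

For a 2-form omega = sum_{i<j} g_{ij} dx_i ∧ dx_j, the exterior derivative is
  d(omega) = sum_{i<j} d(g_{ij}) ∧ dx_i ∧ dx_j = sum_{i<j, k} (∂g_{ij}/∂x_k) dx_k ∧ dx_i ∧ dx_j.
Expand each term, using dx_k ∧ dx_i ∧ dx_j = sgn(permutation) dx_{(a)} ∧ dx_{(b)} ∧ dx_{(c)} with (a < b < c) sorted:

Collecting like 3-forms: d(omega) = 0.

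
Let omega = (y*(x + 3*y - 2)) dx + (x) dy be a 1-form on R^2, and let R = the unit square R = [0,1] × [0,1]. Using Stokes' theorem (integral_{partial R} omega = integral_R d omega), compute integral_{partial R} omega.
integral_(partial R) omega = -1/2

Stokes: integral_partial_R omega = integral_R d omega with d omega = (∂Q/∂x - ∂P/∂y) dx ∧ dy.
  ∂Q/∂x = 1
  ∂P/∂y = x + 6*y - 2
  integrand = ∂Q/∂x - ∂P/∂y = -x - 6*y + 3.
Integrating over R: integral_0^1 integral_0^1 (-x - 6*y + 3) dx dy = -1/2.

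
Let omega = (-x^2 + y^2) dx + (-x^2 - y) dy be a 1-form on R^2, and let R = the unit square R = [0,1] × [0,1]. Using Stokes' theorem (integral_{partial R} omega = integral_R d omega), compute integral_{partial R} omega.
integral_(partial R) omega = -2

Stokes: integral_partial_R omega = integral_R d omega with d omega = (∂Q/∂x - ∂P/∂y) dx ∧ dy.
  ∂Q/∂x = -2*x
  ∂P/∂y = 2*y
  integrand = ∂Q/∂x - ∂P/∂y = -2*x - 2*y.
Integrating over R: integral_0^1 integral_0^1 (-2*x - 2*y) dx dy = -2.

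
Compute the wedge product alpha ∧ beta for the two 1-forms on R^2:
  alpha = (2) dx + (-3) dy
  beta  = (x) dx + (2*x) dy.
alpha ∧ beta = (7*x) dx ∧ dy

Distribute the wedge, using dx_i ∧ dx_j = -dx_j ∧ dx_i and dx_i ∧ dx_i = 0. For each pair (i, j) with i < j, the coefficient of dx_i ∧ dx_j in alpha ∧ beta is (alpha_i * beta_j - alpha_j * beta_i). Collecting: alpha ∧ beta = (7*x) dx ∧ dy.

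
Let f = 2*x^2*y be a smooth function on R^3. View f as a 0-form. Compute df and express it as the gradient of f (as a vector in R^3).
df = (4*x*y) dx + (2*x^2) dy + (0) dz; grad f = (4*x*y, 2*x^2, 0)

For a 0-form f, d f = (∂f/∂x) dx + (∂f/∂y) dy + (∂f/∂z) dz. The components of the vector representation are exactly the entries of grad f in Cartesian coordinates:
  ∂f/∂x = 4*x*y
  ∂f/∂y = 2*x^2
  ∂f/∂z = 0.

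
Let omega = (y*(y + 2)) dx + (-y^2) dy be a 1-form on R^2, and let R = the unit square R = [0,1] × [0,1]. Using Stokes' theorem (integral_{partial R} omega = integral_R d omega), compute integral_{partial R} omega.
integral_(partial R) omega = -3

Stokes: integral_partial_R omega = integral_R d omega with d omega = (∂Q/∂x - ∂P/∂y) dx ∧ dy.
  ∂Q/∂x = 0
  ∂P/∂y = 2*y + 2
  integrand = ∂Q/∂x - ∂P/∂y = -2*y - 2.
Integrating over R: integral_0^1 integral_0^1 (-2*y - 2) dx dy = -3.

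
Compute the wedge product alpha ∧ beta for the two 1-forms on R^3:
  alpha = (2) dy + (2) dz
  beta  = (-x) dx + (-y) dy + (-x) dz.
alpha ∧ beta = (2*x) dx ∧ dy + (-2*x + 2*y) dy ∧ dz + (2*x) dx ∧ dz

Distribute the wedge, using dx_i ∧ dx_j = -dx_j ∧ dx_i and dx_i ∧ dx_i = 0. For each pair (i, j) with i < j, the coefficient of dx_i ∧ dx_j in alpha ∧ beta is (alpha_i * beta_j - alpha_j * beta_i). Collecting: alpha ∧ beta = (2*x) dx ∧ dy + (-2*x + 2*y) dy ∧ dz + (2*x) dx ∧ dz.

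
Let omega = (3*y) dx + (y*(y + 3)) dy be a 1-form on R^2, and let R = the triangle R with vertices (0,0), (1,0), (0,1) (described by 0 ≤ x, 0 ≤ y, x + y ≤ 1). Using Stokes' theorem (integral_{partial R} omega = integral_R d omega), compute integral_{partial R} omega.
integral_(partial R) omega = -3/2

Stokes: integral_partial_R omega = integral_R d omega with d omega = (∂Q/∂x - ∂P/∂y) dx ∧ dy.
  ∂Q/∂x = 0
  ∂P/∂y = 3
  integrand = ∂Q/∂x - ∂P/∂y = -3.
Integrating over R: integral_0^1 integral_0^{1-x} (-3) dy dx = -3/2.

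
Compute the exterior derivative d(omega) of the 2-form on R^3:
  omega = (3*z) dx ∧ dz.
d(omega) = 0

For a 2-form omega = sum_{i<j} g_{ij} dx_i ∧ dx_j, the exterior derivative is
  d(omega) = sum_{i<j} d(g_{ij}) ∧ dx_i ∧ dx_j = sum_{i<j, k} (∂g_{ij}/∂x_k) dx_k ∧ dx_i ∧ dx_j.
Expand each term, using dx_k ∧ dx_i ∧ dx_j = sgn(permutation) dx_{(a)} ∧ dx_{(b)} ∧ dx_{(c)} with (a < b < c) sorted:

Collecting like 3-forms: d(omega) = 0.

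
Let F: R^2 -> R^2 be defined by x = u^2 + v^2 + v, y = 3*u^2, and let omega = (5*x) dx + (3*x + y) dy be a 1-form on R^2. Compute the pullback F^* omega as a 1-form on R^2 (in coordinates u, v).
F^* omega = (2*u*(23*u^2 + 14*v^2 + 14*v)) du + (10*u^2*v + 5*u^2 + 10*v^3 + 15*v^2 + 5*v) dv

Using F^*(f dg) = (f ∘ F) d(g ∘ F), substitute each coordinate x_i by F_i(u, v) in f_i, and replace dx_i by d F_i = (∂F_i/∂u) du + (∂F_i/∂v) dv.
  For the x component: f_1(F) = 5*u^2 + 5*v^2 + 5*v; d F_1 = (2*u) du + (2*v + 1) dv
  For the y component: f_2(F) = 6*u^2 + 3*v^2 + 3*v; d F_2 = (6*u) du + (0) dv
Combining and collecting du, dv coefficients:
  coeff of du: 2*u*(23*u^2 + 14*v^2 + 14*v)
  coeff of dv: 10*u^2*v + 5*u^2 + 10*v^3 + 15*v^2 + 5*v
F^* omega = (2*u*(23*u^2 + 14*v^2 + 14*v)) du + (10*u^2*v + 5*u^2 + 10*v^3 + 15*v^2 + 5*v) dv.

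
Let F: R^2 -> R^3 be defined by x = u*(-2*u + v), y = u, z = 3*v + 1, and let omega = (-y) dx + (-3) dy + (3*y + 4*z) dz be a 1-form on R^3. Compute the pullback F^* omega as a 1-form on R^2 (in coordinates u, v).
F^* omega = (4*u^2 - u*v - 3) du + (-u^2 + 9*u + 36*v + 12) dv

Using F^*(f dg) = (f ∘ F) d(g ∘ F), substitute each coordinate x_i by F_i(u, v) in f_i, and replace dx_i by d F_i = (∂F_i/∂u) du + (∂F_i/∂v) dv.
  For the x component: f_1(F) = -u; d F_1 = (-4*u + v) du + (u) dv
  For the y component: f_2(F) = -3; d F_2 = (1) du + (0) dv
  For the z component: f_3(F) = 3*u + 12*v + 4; d F_3 = (0) du + (3) dv
Combining and collecting du, dv coefficients:
  coeff of du: 4*u^2 - u*v - 3
  coeff of dv: -u^2 + 9*u + 36*v + 12
F^* omega = (4*u^2 - u*v - 3) du + (-u^2 + 9*u + 36*v + 12) dv.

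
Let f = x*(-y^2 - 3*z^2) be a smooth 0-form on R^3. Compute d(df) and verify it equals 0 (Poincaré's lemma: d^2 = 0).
d(df) = 0

Step 1: df = sum_i (∂f/∂x_i) dx_i = (-y^2 - 3*z^2) dx + (-2*x*y) dy + (-6*x*z) dz.
Step 2: Apply d again. Using the 1-form formula, the coefficient of dx ∧ dy in d(df) is ∂^2 f/∂x ∂y - ∂^2 f/∂y ∂x = (-2*y) - (-2*y) = 0 (equality of mixed partials for smooth f).
Similarly for dx ∧ dz and dy ∧ dz — all coefficients vanish. So d(df) = 0.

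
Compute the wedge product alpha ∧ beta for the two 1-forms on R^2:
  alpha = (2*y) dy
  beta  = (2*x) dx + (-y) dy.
alpha ∧ beta = (-4*x*y) dx ∧ dy

Distribute the wedge, using dx_i ∧ dx_j = -dx_j ∧ dx_i and dx_i ∧ dx_i = 0. For each pair (i, j) with i < j, the coefficient of dx_i ∧ dx_j in alpha ∧ beta is (alpha_i * beta_j - alpha_j * beta_i). Collecting: alpha ∧ beta = (-4*x*y) dx ∧ dy.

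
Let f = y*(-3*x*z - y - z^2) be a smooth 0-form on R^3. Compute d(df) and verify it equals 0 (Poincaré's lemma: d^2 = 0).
d(df) = 0

Step 1: df = sum_i (∂f/∂x_i) dx_i = (-3*y*z) dx + (-3*x*z - 2*y - z^2) dy + (y*(-3*x - 2*z)) dz.
Step 2: Apply d again. Using the 1-form formula, the coefficient of dx ∧ dy in d(df) is ∂^2 f/∂x ∂y - ∂^2 f/∂y ∂x = (-3*z) - (-3*z) = 0 (equality of mixed partials for smooth f).
Similarly for dx ∧ dz and dy ∧ dz — all coefficients vanish. So d(df) = 0.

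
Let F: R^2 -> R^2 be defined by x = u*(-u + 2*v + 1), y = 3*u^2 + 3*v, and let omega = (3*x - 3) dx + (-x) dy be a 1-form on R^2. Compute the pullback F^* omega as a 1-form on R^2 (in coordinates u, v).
F^* omega = (12*u^3 - 30*u^2*v - 15*u^2 + 12*u*v^2 + 12*u*v + 9*u - 6*v - 3) du + (3*u*(-2*u^2 + 4*u*v + 3*u - 2*v - 3)) dv

Using F^*(f dg) = (f ∘ F) d(g ∘ F), substitute each coordinate x_i by F_i(u, v) in f_i, and replace dx_i by d F_i = (∂F_i/∂u) du + (∂F_i/∂v) dv.
  For the x component: f_1(F) = -3*u^2 + 6*u*v + 3*u - 3; d F_1 = (-2*u + 2*v + 1) du + (2*u) dv
  For the y component: f_2(F) = u*(u - 2*v - 1); d F_2 = (6*u) du + (3) dv
Combining and collecting du, dv coefficients:
  coeff of du: 12*u^3 - 30*u^2*v - 15*u^2 + 12*u*v^2 + 12*u*v + 9*u - 6*v - 3
  coeff of dv: 3*u*(-2*u^2 + 4*u*v + 3*u - 2*v - 3)
F^* omega = (12*u^3 - 30*u^2*v - 15*u^2 + 12*u*v^2 + 12*u*v + 9*u - 6*v - 3) du + (3*u*(-2*u^2 + 4*u*v + 3*u - 2*v - 3)) dv.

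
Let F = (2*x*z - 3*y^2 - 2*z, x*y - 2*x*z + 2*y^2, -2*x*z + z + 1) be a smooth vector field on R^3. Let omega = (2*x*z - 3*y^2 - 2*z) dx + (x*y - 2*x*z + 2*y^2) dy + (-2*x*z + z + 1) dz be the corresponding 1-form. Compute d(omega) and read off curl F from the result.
d(omega) = (2*x) dy ∧ dz + (2*x + 2*z - 2) dz ∧ dx + (7*y - 2*z) dx ∧ dy; curl F = (2*x, 2*x + 2*z - 2, 7*y - 2*z)

d omega = sum_{i<j} (∂f_j/∂x_i - ∂f_i/∂x_j) dx_i ∧ dx_j. Under the identification (dy ∧ dz, dz ∧ dx, dx ∧ dy) ↔ (e_x, e_y, e_z), the coefficients are exactly the components of curl F. Compute:
  ∂R/∂y - ∂Q/∂z = (0) - (-2*x) = 2*x
  ∂P/∂z - ∂R/∂x = (2*x - 2) - (-2*z) = 2*x + 2*z - 2
  ∂Q/∂x - ∂P/∂y = (y - 2*z) - (-6*y) = 7*y - 2*z.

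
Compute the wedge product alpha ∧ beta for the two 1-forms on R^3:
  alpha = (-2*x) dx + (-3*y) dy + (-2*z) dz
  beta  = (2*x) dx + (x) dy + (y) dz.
alpha ∧ beta = (2*x*(-x + 3*y)) dx ∧ dy + (2*x*(-y + 2*z)) dx ∧ dz + (2*x*z - 3*y^2) dy ∧ dz

Distribute the wedge, using dx_i ∧ dx_j = -dx_j ∧ dx_i and dx_i ∧ dx_i = 0. For each pair (i, j) with i < j, the coefficient of dx_i ∧ dx_j in alpha ∧ beta is (alpha_i * beta_j - alpha_j * beta_i). Collecting: alpha ∧ beta = (2*x*(-x + 3*y)) dx ∧ dy + (2*x*(-y + 2*z)) dx ∧ dz + (2*x*z - 3*y^2) dy ∧ dz.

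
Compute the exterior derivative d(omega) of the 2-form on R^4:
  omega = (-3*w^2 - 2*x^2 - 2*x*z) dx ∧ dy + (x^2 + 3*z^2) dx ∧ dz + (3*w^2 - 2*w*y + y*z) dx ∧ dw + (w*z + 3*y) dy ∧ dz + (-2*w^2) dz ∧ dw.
d(omega) = (-2*x) dx ∧ dy ∧ dz + (-4*w - z) dx ∧ dy ∧ dw + (-y) dx ∧ dz ∧ dw + (z) dy ∧ dz ∧ dw

For a 2-form omega = sum_{i<j} g_{ij} dx_i ∧ dx_j, the exterior derivative is
  d(omega) = sum_{i<j} d(g_{ij}) ∧ dx_i ∧ dx_j = sum_{i<j, k} (∂g_{ij}/∂x_k) dx_k ∧ dx_i ∧ dx_j.
Expand each term, using dx_k ∧ dx_i ∧ dx_j = sgn(permutation) dx_{(a)} ∧ dx_{(b)} ∧ dx_{(c)} with (a < b < c) sorted:
  d(-3*w^2 - 2*x^2 - 2*x*z) includes (∂/∂z)(-3*w^2 - 2*x^2 - 2*x*z) dz = (-2*x) dz, which multiplied by dx ∧ dy gives (-2*x) dx ∧ dy ∧ dz
  d(-3*w^2 - 2*x^2 - 2*x*z) includes (∂/∂w)(-3*w^2 - 2*x^2 - 2*x*z) dw = (-6*w) dw, which multiplied by dx ∧ dy gives (-6*w) dx ∧ dy ∧ dw
  d(3*w^2 - 2*w*y + y*z) includes (∂/∂y)(3*w^2 - 2*w*y + y*z) dy = (-2*w + z) dy, which multiplied by dx ∧ dw gives (2*w - z) dx ∧ dy ∧ dw
  d(3*w^2 - 2*w*y + y*z) includes (∂/∂z)(3*w^2 - 2*w*y + y*z) dz = (y) dz, which multiplied by dx ∧ dw gives (-y) dx ∧ dz ∧ dw
  d(w*z + 3*y) includes (∂/∂w)(w*z + 3*y) dw = (z) dw, which multiplied by dy ∧ dz gives (z) dy ∧ dz ∧ dw
Collecting like 3-forms: d(omega) = (-2*x) dx ∧ dy ∧ dz + (-4*w - z) dx ∧ dy ∧ dw + (-y) dx ∧ dz ∧ dw + (z) dy ∧ dz ∧ dw.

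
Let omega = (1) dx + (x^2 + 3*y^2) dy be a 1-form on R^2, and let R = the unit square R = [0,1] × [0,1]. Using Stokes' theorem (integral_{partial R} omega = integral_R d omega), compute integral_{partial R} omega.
integral_(partial R) omega = 1

Stokes: integral_partial_R omega = integral_R d omega with d omega = (∂Q/∂x - ∂P/∂y) dx ∧ dy.
  ∂Q/∂x = 2*x
  ∂P/∂y = 0
  integrand = ∂Q/∂x - ∂P/∂y = 2*x.
Integrating over R: integral_0^1 integral_0^1 (2*x) dx dy = 1.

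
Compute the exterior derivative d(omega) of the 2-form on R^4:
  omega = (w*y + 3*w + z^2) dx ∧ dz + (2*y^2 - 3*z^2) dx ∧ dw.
d(omega) = (-w) dx ∧ dy ∧ dz + (y + 6*z + 3) dx ∧ dz ∧ dw + (-4*y) dx ∧ dy ∧ dw

For a 2-form omega = sum_{i<j} g_{ij} dx_i ∧ dx_j, the exterior derivative is
  d(omega) = sum_{i<j} d(g_{ij}) ∧ dx_i ∧ dx_j = sum_{i<j, k} (∂g_{ij}/∂x_k) dx_k ∧ dx_i ∧ dx_j.
Expand each term, using dx_k ∧ dx_i ∧ dx_j = sgn(permutation) dx_{(a)} ∧ dx_{(b)} ∧ dx_{(c)} with (a < b < c) sorted:
  d(w*y + 3*w + z^2) includes (∂/∂y)(w*y + 3*w + z^2) dy = (w) dy, which multiplied by dx ∧ dz gives (-w) dx ∧ dy ∧ dz
  d(w*y + 3*w + z^2) includes (∂/∂w)(w*y + 3*w + z^2) dw = (y + 3) dw, which multiplied by dx ∧ dz gives (y + 3) dx ∧ dz ∧ dw
  d(2*y^2 - 3*z^2) includes (∂/∂y)(2*y^2 - 3*z^2) dy = (4*y) dy, which multiplied by dx ∧ dw gives (-4*y) dx ∧ dy ∧ dw
  d(2*y^2 - 3*z^2) includes (∂/∂z)(2*y^2 - 3*z^2) dz = (-6*z) dz, which multiplied by dx ∧ dw gives (6*z) dx ∧ dz ∧ dw
Collecting like 3-forms: d(omega) = (-w) dx ∧ dy ∧ dz + (y + 6*z + 3) dx ∧ dz ∧ dw + (-4*y) dx ∧ dy ∧ dw.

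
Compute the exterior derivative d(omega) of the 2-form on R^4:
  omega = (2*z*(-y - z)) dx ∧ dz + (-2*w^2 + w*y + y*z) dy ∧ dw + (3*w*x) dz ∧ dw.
d(omega) = (2*z) dx ∧ dy ∧ dz + (-y) dy ∧ dz ∧ dw + (3*w) dx ∧ dz ∧ dw

For a 2-form omega = sum_{i<j} g_{ij} dx_i ∧ dx_j, the exterior derivative is
  d(omega) = sum_{i<j} d(g_{ij}) ∧ dx_i ∧ dx_j = sum_{i<j, k} (∂g_{ij}/∂x_k) dx_k ∧ dx_i ∧ dx_j.
Expand each term, using dx_k ∧ dx_i ∧ dx_j = sgn(permutation) dx_{(a)} ∧ dx_{(b)} ∧ dx_{(c)} with (a < b < c) sorted:
  d(2*z*(-y - z)) includes (∂/∂y)(2*z*(-y - z)) dy = (-2*z) dy, which multiplied by dx ∧ dz gives (2*z) dx ∧ dy ∧ dz
  d(-2*w^2 + w*y + y*z) includes (∂/∂z)(-2*w^2 + w*y + y*z) dz = (y) dz, which multiplied by dy ∧ dw gives (-y) dy ∧ dz ∧ dw
  d(3*w*x) includes (∂/∂x)(3*w*x) dx = (3*w) dx, which multiplied by dz ∧ dw gives (3*w) dx ∧ dz ∧ dw
Collecting like 3-forms: d(omega) = (2*z) dx ∧ dy ∧ dz + (-y) dy ∧ dz ∧ dw + (3*w) dx ∧ dz ∧ dw.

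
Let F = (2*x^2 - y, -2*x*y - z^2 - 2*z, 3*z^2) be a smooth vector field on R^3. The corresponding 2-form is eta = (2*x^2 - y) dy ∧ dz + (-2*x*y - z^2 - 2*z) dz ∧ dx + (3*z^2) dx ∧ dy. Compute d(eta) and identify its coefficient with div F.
d(eta) = (2*x + 6*z) dx ∧ dy ∧ dz; div F = 2*x + 6*z

For a 2-form in R^3 of the form above, applying d gives a 3-form with coefficient ∂P/∂x + ∂Q/∂y + ∂R/∂z:
  ∂P/∂x = 4*x
  ∂Q/∂y = -2*x
  ∂R/∂z = 6*z
Sum = 2*x + 6*z, which is exactly div F.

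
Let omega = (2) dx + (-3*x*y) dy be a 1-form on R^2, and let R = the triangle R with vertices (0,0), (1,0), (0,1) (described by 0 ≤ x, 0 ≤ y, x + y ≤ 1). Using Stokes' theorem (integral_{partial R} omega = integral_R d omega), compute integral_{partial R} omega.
integral_(partial R) omega = -1/2

Stokes: integral_partial_R omega = integral_R d omega with d omega = (∂Q/∂x - ∂P/∂y) dx ∧ dy.
  ∂Q/∂x = -3*y
  ∂P/∂y = 0
  integrand = ∂Q/∂x - ∂P/∂y = -3*y.
Integrating over R: integral_0^1 integral_0^{1-x} (-3*y) dy dx = -1/2.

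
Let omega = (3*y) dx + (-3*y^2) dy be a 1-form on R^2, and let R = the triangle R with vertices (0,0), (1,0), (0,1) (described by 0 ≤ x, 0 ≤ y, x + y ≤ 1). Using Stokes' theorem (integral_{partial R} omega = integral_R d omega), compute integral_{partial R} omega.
integral_(partial R) omega = -3/2

Stokes: integral_partial_R omega = integral_R d omega with d omega = (∂Q/∂x - ∂P/∂y) dx ∧ dy.
  ∂Q/∂x = 0
  ∂P/∂y = 3
  integrand = ∂Q/∂x - ∂P/∂y = -3.
Integrating over R: integral_0^1 integral_0^{1-x} (-3) dy dx = -3/2.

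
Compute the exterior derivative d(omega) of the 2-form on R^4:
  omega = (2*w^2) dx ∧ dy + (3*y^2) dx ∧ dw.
d(omega) = (4*w - 6*y) dx ∧ dy ∧ dw

For a 2-form omega = sum_{i<j} g_{ij} dx_i ∧ dx_j, the exterior derivative is
  d(omega) = sum_{i<j} d(g_{ij}) ∧ dx_i ∧ dx_j = sum_{i<j, k} (∂g_{ij}/∂x_k) dx_k ∧ dx_i ∧ dx_j.
Expand each term, using dx_k ∧ dx_i ∧ dx_j = sgn(permutation) dx_{(a)} ∧ dx_{(b)} ∧ dx_{(c)} with (a < b < c) sorted:
  d(2*w^2) includes (∂/∂w)(2*w^2) dw = (4*w) dw, which multiplied by dx ∧ dy gives (4*w) dx ∧ dy ∧ dw
  d(3*y^2) includes (∂/∂y)(3*y^2) dy = (6*y) dy, which multiplied by dx ∧ dw gives (-6*y) dx ∧ dy ∧ dw
Collecting like 3-forms: d(omega) = (4*w - 6*y) dx ∧ dy ∧ dw.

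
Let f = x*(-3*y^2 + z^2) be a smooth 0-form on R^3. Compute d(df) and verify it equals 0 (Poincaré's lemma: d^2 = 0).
d(df) = 0

Step 1: df = sum_i (∂f/∂x_i) dx_i = (-3*y^2 + z^2) dx + (-6*x*y) dy + (2*x*z) dz.
Step 2: Apply d again. Using the 1-form formula, the coefficient of dx ∧ dy in d(df) is ∂^2 f/∂x ∂y - ∂^2 f/∂y ∂x = (-6*y) - (-6*y) = 0 (equality of mixed partials for smooth f).
Similarly for dx ∧ dz and dy ∧ dz — all coefficients vanish. So d(df) = 0.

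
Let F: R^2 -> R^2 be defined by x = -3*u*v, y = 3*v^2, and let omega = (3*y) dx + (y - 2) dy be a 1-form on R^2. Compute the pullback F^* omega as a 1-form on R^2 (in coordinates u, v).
F^* omega = (-27*v^3) du + (3*v*(-9*u*v + 6*v^2 - 4)) dv

Using F^*(f dg) = (f ∘ F) d(g ∘ F), substitute each coordinate x_i by F_i(u, v) in f_i, and replace dx_i by d F_i = (∂F_i/∂u) du + (∂F_i/∂v) dv.
  For the x component: f_1(F) = 9*v^2; d F_1 = (-3*v) du + (-3*u) dv
  For the y component: f_2(F) = 3*v^2 - 2; d F_2 = (0) du + (6*v) dv
Combining and collecting du, dv coefficients:
  coeff of du: -27*v^3
  coeff of dv: 3*v*(-9*u*v + 6*v^2 - 4)
F^* omega = (-27*v^3) du + (3*v*(-9*u*v + 6*v^2 - 4)) dv.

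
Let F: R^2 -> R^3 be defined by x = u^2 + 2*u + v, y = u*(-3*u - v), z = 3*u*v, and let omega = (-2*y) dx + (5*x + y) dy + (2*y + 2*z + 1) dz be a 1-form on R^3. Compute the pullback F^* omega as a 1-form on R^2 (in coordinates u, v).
F^* omega = (-10*u^2*v - 48*u^2 + 13*u*v^2 - 36*u*v - 5*v^2 + 3*v) du + (u*(-20*u^2 + 13*u*v - 4*u - 3*v + 3)) dv

Using F^*(f dg) = (f ∘ F) d(g ∘ F), substitute each coordinate x_i by F_i(u, v) in f_i, and replace dx_i by d F_i = (∂F_i/∂u) du + (∂F_i/∂v) dv.
  For the x component: f_1(F) = 2*u*(3*u + v); d F_1 = (2*u + 2) du + (1) dv
  For the y component: f_2(F) = 2*u^2 - u*v + 10*u + 5*v; d F_2 = (-6*u - v) du + (-u) dv
  For the z component: f_3(F) = -6*u^2 + 4*u*v + 1; d F_3 = (3*v) du + (3*u) dv
Combining and collecting du, dv coefficients:
  coeff of du: -10*u^2*v - 48*u^2 + 13*u*v^2 - 36*u*v - 5*v^2 + 3*v
  coeff of dv: u*(-20*u^2 + 13*u*v - 4*u - 3*v + 3)
F^* omega = (-10*u^2*v - 48*u^2 + 13*u*v^2 - 36*u*v - 5*v^2 + 3*v) du + (u*(-20*u^2 + 13*u*v - 4*u - 3*v + 3)) dv.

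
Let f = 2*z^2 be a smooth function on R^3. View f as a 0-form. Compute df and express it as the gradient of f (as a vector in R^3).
df = (0) dx + (0) dy + (4*z) dz; grad f = (0, 0, 4*z)

For a 0-form f, d f = (∂f/∂x) dx + (∂f/∂y) dy + (∂f/∂z) dz. The components of the vector representation are exactly the entries of grad f in Cartesian coordinates:
  ∂f/∂x = 0
  ∂f/∂y = 0
  ∂f/∂z = 4*z.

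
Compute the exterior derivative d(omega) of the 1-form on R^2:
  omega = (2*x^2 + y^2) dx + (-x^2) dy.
d(omega) = (-2*x - 2*y) dx ∧ dy

For a 1-form omega = sum_i f_i dx_i, the exterior derivative is
  d(omega) = sum_{i < j} (∂f_j/∂x_i - ∂f_i/∂x_j) dx_i ∧ dx_j.
  coefficient of dx ∧ dy: ∂f_2/∂x - ∂f_1/∂y = ∂(-x^2)/∂x - ∂(2*x^2 + y^2)/∂y = -2*x - 2*y
Assembling: d(omega) = (-2*x - 2*y) dx ∧ dy.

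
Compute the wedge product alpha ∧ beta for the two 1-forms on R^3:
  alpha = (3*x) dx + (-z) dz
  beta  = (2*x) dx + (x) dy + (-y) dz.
alpha ∧ beta = (3*x^2) dx ∧ dy + (x*(-3*y + 2*z)) dx ∧ dz + (x*z) dy ∧ dz

Distribute the wedge, using dx_i ∧ dx_j = -dx_j ∧ dx_i and dx_i ∧ dx_i = 0. For each pair (i, j) with i < j, the coefficient of dx_i ∧ dx_j in alpha ∧ beta is (alpha_i * beta_j - alpha_j * beta_i). Collecting: alpha ∧ beta = (3*x^2) dx ∧ dy + (x*(-3*y + 2*z)) dx ∧ dz + (x*z) dy ∧ dz.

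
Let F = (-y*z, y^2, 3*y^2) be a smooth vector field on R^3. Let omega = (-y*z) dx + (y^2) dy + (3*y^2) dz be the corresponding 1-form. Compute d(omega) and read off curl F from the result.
d(omega) = (6*y) dy ∧ dz + (-y) dz ∧ dx + (z) dx ∧ dy; curl F = (6*y, -y, z)

d omega = sum_{i<j} (∂f_j/∂x_i - ∂f_i/∂x_j) dx_i ∧ dx_j. Under the identification (dy ∧ dz, dz ∧ dx, dx ∧ dy) ↔ (e_x, e_y, e_z), the coefficients are exactly the components of curl F. Compute:
  ∂R/∂y - ∂Q/∂z = (6*y) - (0) = 6*y
  ∂P/∂z - ∂R/∂x = (-y) - (0) = -y
  ∂Q/∂x - ∂P/∂y = (0) - (-z) = z.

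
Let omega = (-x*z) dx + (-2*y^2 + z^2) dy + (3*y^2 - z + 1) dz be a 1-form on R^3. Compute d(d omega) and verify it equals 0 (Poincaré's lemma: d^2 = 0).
d(d omega) = 0

Step 1: d omega = sum_{i<j} (∂f_j/∂x_i - ∂f_i/∂x_j) dx_i ∧ dx_j:
  coeff of dx ∧ dy: 0
  coeff of dx ∧ dz: x
  coeff of dy ∧ dz: 6*y - 2*z
Step 2: Apply d again to each 2-form coefficient. The only possible 3-form in R^3 is dx ∧ dy ∧ dz, with coefficient
  ∂(coeff of dy∧dz)/∂x - ∂(coeff of dx∧dz)/∂y + ∂(coeff of dx∧dy)/∂z
  = ∂/∂x (6*y - 2*z) - ∂/∂y (x) + ∂/∂z (0).
Each of these terms simplifies to sums of mixed partials that cancel in pairs. The result is 0 (by equality of mixed partials for smooth functions — Schwarz / Clairaut).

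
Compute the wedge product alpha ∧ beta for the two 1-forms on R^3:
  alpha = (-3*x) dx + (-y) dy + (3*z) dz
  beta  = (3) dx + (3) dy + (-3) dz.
alpha ∧ beta = (-9*x + 3*y) dx ∧ dy + (9*x - 9*z) dx ∧ dz + (3*y - 9*z) dy ∧ dz

Distribute the wedge, using dx_i ∧ dx_j = -dx_j ∧ dx_i and dx_i ∧ dx_i = 0. For each pair (i, j) with i < j, the coefficient of dx_i ∧ dx_j in alpha ∧ beta is (alpha_i * beta_j - alpha_j * beta_i). Collecting: alpha ∧ beta = (-9*x + 3*y) dx ∧ dy + (9*x - 9*z) dx ∧ dz + (3*y - 9*z) dy ∧ dz.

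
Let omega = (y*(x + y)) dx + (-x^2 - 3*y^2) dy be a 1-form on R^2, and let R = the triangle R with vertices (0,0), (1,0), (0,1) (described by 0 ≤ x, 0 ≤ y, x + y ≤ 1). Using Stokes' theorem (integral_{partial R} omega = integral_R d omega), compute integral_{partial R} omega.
integral_(partial R) omega = -5/6

Stokes: integral_partial_R omega = integral_R d omega with d omega = (∂Q/∂x - ∂P/∂y) dx ∧ dy.
  ∂Q/∂x = -2*x
  ∂P/∂y = x + 2*y
  integrand = ∂Q/∂x - ∂P/∂y = -3*x - 2*y.
Integrating over R: integral_0^1 integral_0^{1-x} (-3*x - 2*y) dy dx = -5/6.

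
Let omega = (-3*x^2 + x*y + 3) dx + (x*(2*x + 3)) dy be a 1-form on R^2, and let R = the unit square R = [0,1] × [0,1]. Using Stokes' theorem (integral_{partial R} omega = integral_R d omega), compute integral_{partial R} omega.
integral_(partial R) omega = 9/2

Stokes: integral_partial_R omega = integral_R d omega with d omega = (∂Q/∂x - ∂P/∂y) dx ∧ dy.
  ∂Q/∂x = 4*x + 3
  ∂P/∂y = x
  integrand = ∂Q/∂x - ∂P/∂y = 3*x + 3.
Integrating over R: integral_0^1 integral_0^1 (3*x + 3) dx dy = 9/2.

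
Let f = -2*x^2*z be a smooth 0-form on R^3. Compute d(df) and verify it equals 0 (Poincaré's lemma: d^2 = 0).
d(df) = 0

Step 1: df = sum_i (∂f/∂x_i) dx_i = (-4*x*z) dx + (0) dy + (-2*x^2) dz.
Step 2: Apply d again. Using the 1-form formula, the coefficient of dx ∧ dy in d(df) is ∂^2 f/∂x ∂y - ∂^2 f/∂y ∂x = (0) - (0) = 0 (equality of mixed partials for smooth f).
Similarly for dx ∧ dz and dy ∧ dz — all coefficients vanish. So d(df) = 0.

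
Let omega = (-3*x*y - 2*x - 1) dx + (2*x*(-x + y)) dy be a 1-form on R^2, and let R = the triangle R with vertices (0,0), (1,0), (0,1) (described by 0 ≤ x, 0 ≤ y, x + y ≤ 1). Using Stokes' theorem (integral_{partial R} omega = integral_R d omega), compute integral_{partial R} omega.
integral_(partial R) omega = 1/6

Stokes: integral_partial_R omega = integral_R d omega with d omega = (∂Q/∂x - ∂P/∂y) dx ∧ dy.
  ∂Q/∂x = -4*x + 2*y
  ∂P/∂y = -3*x
  integrand = ∂Q/∂x - ∂P/∂y = -x + 2*y.
Integrating over R: integral_0^1 integral_0^{1-x} (-x + 2*y) dy dx = 1/6.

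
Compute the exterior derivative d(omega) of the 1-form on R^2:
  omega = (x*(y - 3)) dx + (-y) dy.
d(omega) = (-x) dx ∧ dy

For a 1-form omega = sum_i f_i dx_i, the exterior derivative is
  d(omega) = sum_{i < j} (∂f_j/∂x_i - ∂f_i/∂x_j) dx_i ∧ dx_j.
  coefficient of dx ∧ dy: ∂f_2/∂x - ∂f_1/∂y = ∂(-y)/∂x - ∂(x*(y - 3))/∂y = -x
Assembling: d(omega) = (-x) dx ∧ dy.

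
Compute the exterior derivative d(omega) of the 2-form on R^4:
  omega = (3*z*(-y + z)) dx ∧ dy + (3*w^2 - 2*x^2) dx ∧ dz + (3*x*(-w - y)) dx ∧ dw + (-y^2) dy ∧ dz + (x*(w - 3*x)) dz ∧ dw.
d(omega) = (-3*y + 6*z) dx ∧ dy ∧ dz + (7*w - 6*x) dx ∧ dz ∧ dw + (3*x) dx ∧ dy ∧ dw

For a 2-form omega = sum_{i<j} g_{ij} dx_i ∧ dx_j, the exterior derivative is
  d(omega) = sum_{i<j} d(g_{ij}) ∧ dx_i ∧ dx_j = sum_{i<j, k} (∂g_{ij}/∂x_k) dx_k ∧ dx_i ∧ dx_j.
Expand each term, using dx_k ∧ dx_i ∧ dx_j = sgn(permutation) dx_{(a)} ∧ dx_{(b)} ∧ dx_{(c)} with (a < b < c) sorted:
  d(3*z*(-y + z)) includes (∂/∂z)(3*z*(-y + z)) dz = (-3*y + 6*z) dz, which multiplied by dx ∧ dy gives (-3*y + 6*z) dx ∧ dy ∧ dz
  d(3*w^2 - 2*x^2) includes (∂/∂w)(3*w^2 - 2*x^2) dw = (6*w) dw, which multiplied by dx ∧ dz gives (6*w) dx ∧ dz ∧ dw
  d(3*x*(-w - y)) includes (∂/∂y)(3*x*(-w - y)) dy = (-3*x) dy, which multiplied by dx ∧ dw gives (3*x) dx ∧ dy ∧ dw
  d(x*(w - 3*x)) includes (∂/∂x)(x*(w - 3*x)) dx = (w - 6*x) dx, which multiplied by dz ∧ dw gives (w - 6*x) dx ∧ dz ∧ dw
Collecting like 3-forms: d(omega) = (-3*y + 6*z) dx ∧ dy ∧ dz + (7*w - 6*x) dx ∧ dz ∧ dw + (3*x) dx ∧ dy ∧ dw.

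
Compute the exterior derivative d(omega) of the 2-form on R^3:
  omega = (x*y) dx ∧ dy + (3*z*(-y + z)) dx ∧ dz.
d(omega) = (3*z) dx ∧ dy ∧ dz

For a 2-form omega = sum_{i<j} g_{ij} dx_i ∧ dx_j, the exterior derivative is
  d(omega) = sum_{i<j} d(g_{ij}) ∧ dx_i ∧ dx_j = sum_{i<j, k} (∂g_{ij}/∂x_k) dx_k ∧ dx_i ∧ dx_j.
Expand each term, using dx_k ∧ dx_i ∧ dx_j = sgn(permutation) dx_{(a)} ∧ dx_{(b)} ∧ dx_{(c)} with (a < b < c) sorted:
  d(3*z*(-y + z)) includes (∂/∂y)(3*z*(-y + z)) dy = (-3*z) dy, which multiplied by dx ∧ dz gives (3*z) dx ∧ dy ∧ dz
Collecting like 3-forms: d(omega) = (3*z) dx ∧ dy ∧ dz.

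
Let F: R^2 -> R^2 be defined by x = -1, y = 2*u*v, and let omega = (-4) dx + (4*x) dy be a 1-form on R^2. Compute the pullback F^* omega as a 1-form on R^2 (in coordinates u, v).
F^* omega = (-8*v) du + (-8*u) dv

Using F^*(f dg) = (f ∘ F) d(g ∘ F), substitute each coordinate x_i by F_i(u, v) in f_i, and replace dx_i by d F_i = (∂F_i/∂u) du + (∂F_i/∂v) dv.
  For the x component: f_1(F) = -4; d F_1 = (0) du + (0) dv
  For the y component: f_2(F) = -4; d F_2 = (2*v) du + (2*u) dv
Combining and collecting du, dv coefficients:
  coeff of du: -8*v
  coeff of dv: -8*u
F^* omega = (-8*v) du + (-8*u) dv.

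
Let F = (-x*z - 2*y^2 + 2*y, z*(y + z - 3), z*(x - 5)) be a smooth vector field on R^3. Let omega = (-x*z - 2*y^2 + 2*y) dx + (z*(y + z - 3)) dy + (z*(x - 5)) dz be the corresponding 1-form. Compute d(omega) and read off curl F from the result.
d(omega) = (-y - 2*z + 3) dy ∧ dz + (-x - z) dz ∧ dx + (4*y - 2) dx ∧ dy; curl F = (-y - 2*z + 3, -x - z, 4*y - 2)

d omega = sum_{i<j} (∂f_j/∂x_i - ∂f_i/∂x_j) dx_i ∧ dx_j. Under the identification (dy ∧ dz, dz ∧ dx, dx ∧ dy) ↔ (e_x, e_y, e_z), the coefficients are exactly the components of curl F. Compute:
  ∂R/∂y - ∂Q/∂z = (0) - (y + 2*z - 3) = -y - 2*z + 3
  ∂P/∂z - ∂R/∂x = (-x) - (z) = -x - z
  ∂Q/∂x - ∂P/∂y = (0) - (2 - 4*y) = 4*y - 2.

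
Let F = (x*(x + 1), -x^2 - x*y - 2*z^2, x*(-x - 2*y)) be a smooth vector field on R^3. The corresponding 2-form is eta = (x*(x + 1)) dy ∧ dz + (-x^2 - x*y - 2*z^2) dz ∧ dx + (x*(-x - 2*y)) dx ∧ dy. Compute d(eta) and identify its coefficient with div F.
d(eta) = (x + 1) dx ∧ dy ∧ dz; div F = x + 1

For a 2-form in R^3 of the form above, applying d gives a 3-form with coefficient ∂P/∂x + ∂Q/∂y + ∂R/∂z:
  ∂P/∂x = 2*x + 1
  ∂Q/∂y = -x
  ∂R/∂z = 0
Sum = x + 1, which is exactly div F.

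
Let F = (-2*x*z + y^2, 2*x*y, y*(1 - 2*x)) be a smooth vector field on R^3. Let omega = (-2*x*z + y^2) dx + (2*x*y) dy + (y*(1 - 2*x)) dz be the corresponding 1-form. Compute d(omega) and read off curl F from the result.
d(omega) = (1 - 2*x) dy ∧ dz + (-2*x + 2*y) dz ∧ dx + (0) dx ∧ dy; curl F = (1 - 2*x, -2*x + 2*y, 0)

d omega = sum_{i<j} (∂f_j/∂x_i - ∂f_i/∂x_j) dx_i ∧ dx_j. Under the identification (dy ∧ dz, dz ∧ dx, dx ∧ dy) ↔ (e_x, e_y, e_z), the coefficients are exactly the components of curl F. Compute:
  ∂R/∂y - ∂Q/∂z = (1 - 2*x) - (0) = 1 - 2*x
  ∂P/∂z - ∂R/∂x = (-2*x) - (-2*y) = -2*x + 2*y
  ∂Q/∂x - ∂P/∂y = (2*y) - (2*y) = 0.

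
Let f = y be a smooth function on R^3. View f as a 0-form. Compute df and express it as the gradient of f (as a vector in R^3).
df = (0) dx + (1) dy + (0) dz; grad f = (0, 1, 0)

For a 0-form f, d f = (∂f/∂x) dx + (∂f/∂y) dy + (∂f/∂z) dz. The components of the vector representation are exactly the entries of grad f in Cartesian coordinates:
  ∂f/∂x = 0
  ∂f/∂y = 1
  ∂f/∂z = 0.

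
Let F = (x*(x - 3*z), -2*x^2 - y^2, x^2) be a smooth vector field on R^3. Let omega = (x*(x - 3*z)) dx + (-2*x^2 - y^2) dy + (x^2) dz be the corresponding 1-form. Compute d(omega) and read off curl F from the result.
d(omega) = (0) dy ∧ dz + (-5*x) dz ∧ dx + (-4*x) dx ∧ dy; curl F = (0, -5*x, -4*x)

d omega = sum_{i<j} (∂f_j/∂x_i - ∂f_i/∂x_j) dx_i ∧ dx_j. Under the identification (dy ∧ dz, dz ∧ dx, dx ∧ dy) ↔ (e_x, e_y, e_z), the coefficients are exactly the components of curl F. Compute:
  ∂R/∂y - ∂Q/∂z = (0) - (0) = 0
  ∂P/∂z - ∂R/∂x = (-3*x) - (2*x) = -5*x
  ∂Q/∂x - ∂P/∂y = (-4*x) - (0) = -4*x.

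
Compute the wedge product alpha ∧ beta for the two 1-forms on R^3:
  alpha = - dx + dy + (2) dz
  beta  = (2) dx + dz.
alpha ∧ beta = (-5) dx ∧ dz + (-2) dx ∧ dy + (1) dy ∧ dz

Distribute the wedge, using dx_i ∧ dx_j = -dx_j ∧ dx_i and dx_i ∧ dx_i = 0. For each pair (i, j) with i < j, the coefficient of dx_i ∧ dx_j in alpha ∧ beta is (alpha_i * beta_j - alpha_j * beta_i). Collecting: alpha ∧ beta = (-5) dx ∧ dz + (-2) dx ∧ dy + (1) dy ∧ dz.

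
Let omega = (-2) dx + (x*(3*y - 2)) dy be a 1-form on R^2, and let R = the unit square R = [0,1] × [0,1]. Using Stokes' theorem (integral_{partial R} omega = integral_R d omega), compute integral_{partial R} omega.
integral_(partial R) omega = -1/2

Stokes: integral_partial_R omega = integral_R d omega with d omega = (∂Q/∂x - ∂P/∂y) dx ∧ dy.
  ∂Q/∂x = 3*y - 2
  ∂P/∂y = 0
  integrand = ∂Q/∂x - ∂P/∂y = 3*y - 2.
Integrating over R: integral_0^1 integral_0^1 (3*y - 2) dx dy = -1/2.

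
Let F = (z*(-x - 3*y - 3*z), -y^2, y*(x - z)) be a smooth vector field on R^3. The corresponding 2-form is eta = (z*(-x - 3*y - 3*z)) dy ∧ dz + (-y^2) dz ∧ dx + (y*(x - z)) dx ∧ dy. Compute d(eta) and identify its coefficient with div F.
d(eta) = (-3*y - z) dx ∧ dy ∧ dz; div F = -3*y - z

For a 2-form in R^3 of the form above, applying d gives a 3-form with coefficient ∂P/∂x + ∂Q/∂y + ∂R/∂z:
  ∂P/∂x = -z
  ∂Q/∂y = -2*y
  ∂R/∂z = -y
Sum = -3*y - z, which is exactly div F.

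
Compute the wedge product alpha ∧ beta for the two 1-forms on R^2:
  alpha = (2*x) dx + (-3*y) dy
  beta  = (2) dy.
alpha ∧ beta = (4*x) dx ∧ dy

Distribute the wedge, using dx_i ∧ dx_j = -dx_j ∧ dx_i and dx_i ∧ dx_i = 0. For each pair (i, j) with i < j, the coefficient of dx_i ∧ dx_j in alpha ∧ beta is (alpha_i * beta_j - alpha_j * beta_i). Collecting: alpha ∧ beta = (4*x) dx ∧ dy.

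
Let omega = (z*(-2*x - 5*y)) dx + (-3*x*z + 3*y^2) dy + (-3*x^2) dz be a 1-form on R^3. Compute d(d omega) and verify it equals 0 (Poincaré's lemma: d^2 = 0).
d(d omega) = 0

Step 1: d omega = sum_{i<j} (∂f_j/∂x_i - ∂f_i/∂x_j) dx_i ∧ dx_j:
  coeff of dx ∧ dy: 2*z
  coeff of dx ∧ dz: -4*x + 5*y
  coeff of dy ∧ dz: 3*x
Step 2: Apply d again to each 2-form coefficient. The only possible 3-form in R^3 is dx ∧ dy ∧ dz, with coefficient
  ∂(coeff of dy∧dz)/∂x - ∂(coeff of dx∧dz)/∂y + ∂(coeff of dx∧dy)/∂z
  = ∂/∂x (3*x) - ∂/∂y (-4*x + 5*y) + ∂/∂z (2*z).
Each of these terms simplifies to sums of mixed partials that cancel in pairs. The result is 0 (by equality of mixed partials for smooth functions — Schwarz / Clairaut).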